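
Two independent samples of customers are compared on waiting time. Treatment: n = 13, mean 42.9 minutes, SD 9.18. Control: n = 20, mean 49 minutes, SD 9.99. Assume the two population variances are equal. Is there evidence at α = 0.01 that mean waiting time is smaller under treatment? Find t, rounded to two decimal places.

-1.77

Let group 1 = treatment, group 2 = control. H0: μ_1 = μ_2; H1: μ_1 < μ_2 (two-sample pooled-variance t-test, left-tailed).
s_p² = [(13−1)·9.18² + (20−1)·9.99²]/(13+20−2) = 93.7894
t = (42.9 − 49)/√[93.7894·(1/13 + 1/20)] = -1.77
df = n₁ + n₂ − 2 = 31
p-value = P(T ≤ -1.77) ≈ 0.043
Since p ≈ 0.043 > α = 0.01, fail to reject H0; the evidence is not statistically significant.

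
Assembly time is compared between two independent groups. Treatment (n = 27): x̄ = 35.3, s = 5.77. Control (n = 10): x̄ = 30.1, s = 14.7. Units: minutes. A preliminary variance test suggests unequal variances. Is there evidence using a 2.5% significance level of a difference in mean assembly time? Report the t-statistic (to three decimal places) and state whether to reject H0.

t = 1.088; fail to reject H0

Let group 1 = treatment, group 2 = control. H0: μ_1 = μ_2; H1: μ_1 ≠ μ_2 (Welch's two-sample t-test, two-sided).
t = (x̄_1 − x̄_2)/√(s_1²/n_1 + s_2²/n_2) = (35.3 − 30.1)/√(5.77²/27 + 14.7²/10) = 1.088
Welch–Satterthwaite df ≈ 10.05
Two-sided p-value ≈ 0.302
Since p ≈ 0.302 > α = 0.025, fail to reject H0; the evidence is not statistically significant.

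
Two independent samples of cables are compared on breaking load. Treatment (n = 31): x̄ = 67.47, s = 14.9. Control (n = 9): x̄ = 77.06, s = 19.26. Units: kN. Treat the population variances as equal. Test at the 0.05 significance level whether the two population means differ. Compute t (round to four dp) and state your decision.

t = -1.5912; fail to reject H0

Let group 1 = treatment, group 2 = control. H0: μ_1 = μ_2; H1: μ_1 ≠ μ_2 (two-sample pooled-variance t-test, two-sided).
s_p² = [(31−1)·14.9² + (9−1)·19.26²]/(31+9−2) = 253.365
t = (67.47 − 77.06)/√[253.365·(1/31 + 1/9)] = -1.5912
df = n₁ + n₂ − 2 = 38
Two-sided p-value ≈ 0.1199
Since p ≈ 0.1199 > α = 0.05, fail to reject H0; the data do not provide sufficient evidence against H0.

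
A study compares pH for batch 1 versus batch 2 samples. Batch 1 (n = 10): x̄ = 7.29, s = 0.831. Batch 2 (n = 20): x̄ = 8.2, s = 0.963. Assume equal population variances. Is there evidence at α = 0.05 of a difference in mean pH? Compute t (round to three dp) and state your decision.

Let group 1 = batch 1, group 2 = batch 2. H0: μ_1 = μ_2; H1: μ_1 ≠ μ_2 (two-sample pooled-variance t-test, two-sided).
s_p² = [(10−1)·0.831² + (20−1)·0.963²]/(10+20−2) = 0.851252
t = (7.29 − 8.2)/√[0.851252·(1/10 + 1/20)] = -2.547
df = n₁ + n₂ − 2 = 28
Two-sided p-value ≈ 0.0167
Since p ≈ 0.0167 < α = 0.05, reject H0; the evidence is statistically significant.

t = -2.547; reject H0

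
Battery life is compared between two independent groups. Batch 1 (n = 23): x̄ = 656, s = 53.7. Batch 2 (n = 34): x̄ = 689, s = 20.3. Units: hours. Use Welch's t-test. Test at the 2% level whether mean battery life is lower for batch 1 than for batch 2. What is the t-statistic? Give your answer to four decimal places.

-2.8143

Let group 1 = batch 1, group 2 = batch 2. H0: μ_1 = μ_2; H1: μ_1 < μ_2 (Welch's two-sample t-test, left-tailed).
t = (x̄_1 − x̄_2)/√(s_1²/n_1 + s_2²/n_2) = (656 − 689)/√(53.7²/23 + 20.3²/34) = -2.8143
Welch–Satterthwaite df ≈ 26.30
p-value = P(T ≤ -2.8143) ≈ 0.005
Since p ≈ 0.005 < α = 0.02, reject H0; the data support H1.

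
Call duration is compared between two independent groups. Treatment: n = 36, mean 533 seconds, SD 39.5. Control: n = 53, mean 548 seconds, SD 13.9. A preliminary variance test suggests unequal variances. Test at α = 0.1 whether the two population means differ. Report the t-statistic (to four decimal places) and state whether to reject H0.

t = -2.1883; reject H0

Let group 1 = treatment, group 2 = control. H0: μ_1 = μ_2; H1: μ_1 ≠ μ_2 (Welch's two-sample t-test, two-sided).
t = (x̄_1 − x̄_2)/√(s_1²/n_1 + s_2²/n_2) = (533 − 548)/√(39.5²/36 + 13.9²/53) = -2.1883
Welch–Satterthwaite df ≈ 40.94
Two-sided p-value ≈ 0.034
Since p ≈ 0.034 < α = 0.1, reject H0; the evidence is statistically significant.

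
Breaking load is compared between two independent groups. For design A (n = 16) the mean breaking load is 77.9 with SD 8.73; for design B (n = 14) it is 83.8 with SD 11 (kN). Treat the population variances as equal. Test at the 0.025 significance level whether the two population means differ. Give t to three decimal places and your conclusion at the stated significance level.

Let group 1 = design A, group 2 = design B. H0: μ_1 = μ_2; H1: μ_1 ≠ μ_2 (two-sample pooled-variance t-test, two-sided).
s_p² = [(16−1)·8.73² + (14−1)·11²]/(16+14−2) = 97.0069
t = (77.9 − 83.8)/√[97.0069·(1/16 + 1/14)] = -1.637
df = n₁ + n₂ − 2 = 28
Two-sided p-value ≈ 0.113
Since p ≈ 0.113 > α = 0.025, fail to reject H0; the data do not provide sufficient evidence against H0.

t = -1.637; fail to reject H0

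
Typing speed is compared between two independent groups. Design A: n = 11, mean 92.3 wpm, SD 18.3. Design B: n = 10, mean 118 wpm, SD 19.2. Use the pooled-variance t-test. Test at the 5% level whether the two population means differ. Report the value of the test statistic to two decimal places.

Let group 1 = design A, group 2 = design B. H0: μ_1 = μ_2; H1: μ_1 ≠ μ_2 (two-sample pooled-variance t-test, two-sided).
s_p² = [(11−1)·18.3² + (10−1)·19.2²]/(11+10−2) = 350.877
t = (92.3 − 118)/√[350.877·(1/11 + 1/10)] = -3.14
df = n₁ + n₂ − 2 = 19
Two-sided p-value ≈ 0.005
Since p ≈ 0.005 < α = 0.05, reject H0; the evidence is statistically significant.

-3.14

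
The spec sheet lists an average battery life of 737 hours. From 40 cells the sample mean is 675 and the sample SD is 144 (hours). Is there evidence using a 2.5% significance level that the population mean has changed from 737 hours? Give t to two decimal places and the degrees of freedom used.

H0: μ = 737; H1: μ ≠ 737 (one-sample t-test, two-sided).
t = (x̄ − μ₀)/(s/√n) = (675 − 737)/(144/√40) = -2.72
df = n − 1 = 39
Two-sided p-value ≈ 0.010
Since p ≈ 0.010 < α = 0.025, reject H0; the data support H1.

t = -2.72, df = 39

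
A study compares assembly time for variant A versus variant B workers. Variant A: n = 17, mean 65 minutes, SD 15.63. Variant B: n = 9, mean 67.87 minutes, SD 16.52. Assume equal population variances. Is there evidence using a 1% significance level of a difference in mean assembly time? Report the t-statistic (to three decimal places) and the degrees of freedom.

t = -0.437, df = 24

Let group 1 = variant A, group 2 = variant B. H0: μ_1 = μ_2; H1: μ_1 ≠ μ_2 (two-sample pooled-variance t-test, two-sided).
s_p² = [(17−1)·15.63² + (9−1)·16.52²]/(17+9−2) = 253.835
t = (65 − 67.87)/√[253.835·(1/17 + 1/9)] = -0.437
df = n₁ + n₂ − 2 = 24
Two-sided p-value ≈ 0.6660
Since p ≈ 0.6660 > α = 0.01, fail to reject H0; the evidence is not statistically significant.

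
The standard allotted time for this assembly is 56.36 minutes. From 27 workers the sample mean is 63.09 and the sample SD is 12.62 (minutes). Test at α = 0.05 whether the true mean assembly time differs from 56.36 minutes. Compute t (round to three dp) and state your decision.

t = 2.771; reject H0

H0: μ = 56.36; H1: μ ≠ 56.36 (one-sample t-test, two-sided).
t = (x̄ − μ₀)/(s/√n) = (63.09 − 56.36)/(12.62/√27) = 2.771
df = n − 1 = 26
Two-sided p-value ≈ 0.0102
Since p ≈ 0.0102 < α = 0.05, reject H0; the data support H1.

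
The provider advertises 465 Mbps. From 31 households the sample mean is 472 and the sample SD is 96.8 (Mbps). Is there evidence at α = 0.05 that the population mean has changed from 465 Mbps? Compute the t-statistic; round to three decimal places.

0.403

H0: μ = 465; H1: μ ≠ 465 (one-sample t-test, two-sided).
t = (x̄ − μ₀)/(s/√n) = (472 − 465)/(96.8/√31) = 0.403
df = n − 1 = 30
Two-sided p-value ≈ 0.690
Since p ≈ 0.690 > α = 0.05, fail to reject H0; the evidence is not statistically significant.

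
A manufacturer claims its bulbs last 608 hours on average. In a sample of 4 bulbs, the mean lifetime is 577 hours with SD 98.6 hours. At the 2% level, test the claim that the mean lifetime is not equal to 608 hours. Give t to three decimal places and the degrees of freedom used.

t = -0.629, df = 3

H0: μ = 608; H1: μ ≠ 608 (one-sample t-test, two-sided).
t = (x̄ − μ₀)/(s/√n) = (577 − 608)/(98.6/√4) = -0.629
df = n − 1 = 3
Two-sided p-value ≈ 0.5741
Since p ≈ 0.5741 > α = 0.02, fail to reject H0; the evidence is not statistically significant.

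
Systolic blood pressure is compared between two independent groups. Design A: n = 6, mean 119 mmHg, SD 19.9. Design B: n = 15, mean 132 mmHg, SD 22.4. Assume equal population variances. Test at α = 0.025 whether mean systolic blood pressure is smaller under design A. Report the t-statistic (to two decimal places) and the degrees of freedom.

Let group 1 = design A, group 2 = design B. H0: μ_1 = μ_2; H1: μ_1 < μ_2 (two-sample pooled-variance t-test, left-tailed).
s_p² = [(6−1)·19.9² + (15−1)·22.4²]/(6+15−2) = 473.931
t = (119 − 132)/√[473.931·(1/6 + 1/15)] = -1.24
df = n₁ + n₂ − 2 = 19
p-value = P(T ≤ -1.24) ≈ 0.1157
Since p ≈ 0.1157 > α = 0.025, fail to reject H0; the data do not provide sufficient evidence against H0.

t = -1.24, df = 19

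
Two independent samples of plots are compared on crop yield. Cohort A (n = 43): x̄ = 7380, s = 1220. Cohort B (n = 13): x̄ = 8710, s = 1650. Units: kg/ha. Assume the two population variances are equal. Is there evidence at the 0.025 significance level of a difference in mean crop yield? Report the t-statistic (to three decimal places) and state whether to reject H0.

t = -3.165; reject H0

Let group 1 = cohort A, group 2 = cohort B. H0: μ_1 = μ_2; H1: μ_1 ≠ μ_2 (two-sample pooled-variance t-test, two-sided).
s_p² = [(43−1)·1220² + (13−1)·1650²]/(43+13−2) = 1762640
t = (7380 − 8710)/√[1762640·(1/43 + 1/13)] = -3.165
df = n₁ + n₂ − 2 = 54
Two-sided p-value ≈ 0.0025
Since p ≈ 0.0025 < α = 0.025, reject H0; the evidence is statistically significant.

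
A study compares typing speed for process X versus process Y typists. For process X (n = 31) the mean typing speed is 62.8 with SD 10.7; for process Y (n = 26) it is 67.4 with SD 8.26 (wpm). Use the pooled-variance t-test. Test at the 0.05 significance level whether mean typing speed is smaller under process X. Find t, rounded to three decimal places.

Let group 1 = process X, group 2 = process Y. H0: μ_1 = μ_2; H1: μ_1 < μ_2 (two-sample pooled-variance t-test, left-tailed).
s_p² = [(31−1)·10.7² + (26−1)·8.26²]/(31+26−2) = 93.4616
t = (62.8 − 67.4)/√[93.4616·(1/31 + 1/26)] = -1.789
df = n₁ + n₂ − 2 = 55
p-value = P(T ≤ -1.789) ≈ 0.040
Since p ≈ 0.040 < α = 0.05, reject H0; the data support H1.

-1.789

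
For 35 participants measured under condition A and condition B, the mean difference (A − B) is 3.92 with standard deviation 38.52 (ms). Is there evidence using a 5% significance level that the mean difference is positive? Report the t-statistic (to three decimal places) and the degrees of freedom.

H0: μ_d = 0; H1: μ_d > 0 (paired t-test on the differences, right-tailed).
t = d̄/(s_d/√n) = 3.92/(38.52/√35) = 0.602
df = n − 1 = 34
p-value = P(T ≥ 0.602) ≈ 0.2756
Since p ≈ 0.2756 > α = 0.05, fail to reject H0; the evidence is not statistically significant.

t = 0.602, df = 34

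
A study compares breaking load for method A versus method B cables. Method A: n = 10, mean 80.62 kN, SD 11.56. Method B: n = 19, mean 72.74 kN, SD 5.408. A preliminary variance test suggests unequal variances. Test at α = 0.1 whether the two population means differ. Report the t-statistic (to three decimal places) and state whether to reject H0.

Let group 1 = method A, group 2 = method B. H0: μ_1 = μ_2; H1: μ_1 ≠ μ_2 (Welch's two-sample t-test, two-sided).
t = (x̄_1 − x̄_2)/√(s_1²/n_1 + s_2²/n_2) = (80.62 − 72.74)/√(11.56²/10 + 5.408²/19) = 2.041
Welch–Satterthwaite df ≈ 11.12
Two-sided p-value ≈ 0.066
Since p ≈ 0.066 < α = 0.1, reject H0; the data support H1.

t = 2.041; reject H0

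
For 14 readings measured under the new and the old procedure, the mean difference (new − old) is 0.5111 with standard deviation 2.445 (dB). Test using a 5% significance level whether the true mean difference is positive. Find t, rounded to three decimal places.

0.782

H0: μ_d = 0; H1: μ_d > 0 (paired t-test on the differences, right-tailed).
t = d̄/(s_d/√n) = 0.5111/(2.445/√14) = 0.782
df = n − 1 = 13
p-value = P(T ≥ 0.782) ≈ 0.224
Since p ≈ 0.224 > α = 0.05, fail to reject H0; the evidence is not statistically significant.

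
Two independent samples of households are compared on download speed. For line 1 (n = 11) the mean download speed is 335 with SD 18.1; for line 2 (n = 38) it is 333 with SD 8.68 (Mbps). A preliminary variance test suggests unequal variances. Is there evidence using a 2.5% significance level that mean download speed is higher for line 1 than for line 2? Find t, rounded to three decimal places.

0.355

Let group 1 = line 1, group 2 = line 2. H0: μ_1 = μ_2; H1: μ_1 > μ_2 (Welch's two-sample t-test, right-tailed).
t = (x̄_1 − x̄_2)/√(s_1²/n_1 + s_2²/n_2) = (335 − 333)/√(18.1²/11 + 8.68²/38) = 0.355
Welch–Satterthwaite df ≈ 11.36
p-value = P(T ≥ 0.355) ≈ 0.3646
Since p ≈ 0.3646 > α = 0.025, fail to reject H0; the data do not provide sufficient evidence against H0.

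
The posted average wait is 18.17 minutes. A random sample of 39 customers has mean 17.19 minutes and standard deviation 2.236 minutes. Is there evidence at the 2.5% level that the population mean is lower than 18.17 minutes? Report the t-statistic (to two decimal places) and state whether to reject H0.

t = -2.74; reject H0

H0: μ = 18.17; H1: μ < 18.17 (one-sample t-test, left-tailed).
t = (x̄ − μ₀)/(s/√n) = (17.19 − 18.17)/(2.236/√39) = -2.74
df = n − 1 = 38
p-value = P(T ≤ -2.74) ≈ 0.005
Since p ≈ 0.005 < α = 0.025, reject H0; the evidence is statistically significant.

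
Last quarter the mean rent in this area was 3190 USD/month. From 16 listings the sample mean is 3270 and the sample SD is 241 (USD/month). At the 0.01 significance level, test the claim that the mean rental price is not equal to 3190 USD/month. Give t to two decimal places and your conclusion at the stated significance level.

H0: μ = 3190; H1: μ ≠ 3190 (one-sample t-test, two-sided).
t = (x̄ − μ₀)/(s/√n) = (3270 − 3190)/(241/√16) = 1.33
df = n − 1 = 15
Two-sided p-value ≈ 0.204
Since p ≈ 0.204 > α = 0.01, fail to reject H0; the evidence is not statistically significant.

t = 1.33; fail to reject H0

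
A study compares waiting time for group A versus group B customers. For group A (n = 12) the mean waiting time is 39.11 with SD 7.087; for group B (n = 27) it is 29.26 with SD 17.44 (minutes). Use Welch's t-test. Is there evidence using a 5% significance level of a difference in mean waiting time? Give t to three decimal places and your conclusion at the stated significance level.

t = 2.506; reject H0

Let group 1 = group A, group 2 = group B. H0: μ_1 = μ_2; H1: μ_1 ≠ μ_2 (Welch's two-sample t-test, two-sided).
t = (x̄_1 − x̄_2)/√(s_1²/n_1 + s_2²/n_2) = (39.11 − 29.26)/√(7.087²/12 + 17.44²/27) = 2.506
Welch–Satterthwaite df ≈ 36.88
Two-sided p-value ≈ 0.017
Since p ≈ 0.017 < α = 0.05, reject H0; the evidence is statistically significant.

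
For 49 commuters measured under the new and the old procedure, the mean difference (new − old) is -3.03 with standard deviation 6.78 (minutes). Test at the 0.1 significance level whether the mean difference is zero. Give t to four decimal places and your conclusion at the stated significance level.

t = -3.1283; reject H0

H0: μ_d = 0; H1: μ_d ≠ 0 (paired t-test on the differences, two-sided).
t = d̄/(s_d/√n) = -3.03/(6.78/√49) = -3.1283
df = n − 1 = 48
Two-sided p-value ≈ 0.003
Since p ≈ 0.003 < α = 0.1, reject H0; the evidence is statistically significant.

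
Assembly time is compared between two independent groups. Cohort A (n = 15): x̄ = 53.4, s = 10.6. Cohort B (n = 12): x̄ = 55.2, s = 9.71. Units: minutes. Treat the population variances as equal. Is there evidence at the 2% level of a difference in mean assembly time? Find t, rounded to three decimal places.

Let group 1 = cohort A, group 2 = cohort B. H0: μ_1 = μ_2; H1: μ_1 ≠ μ_2 (two-sample pooled-variance t-test, two-sided).
s_p² = [(15−1)·10.6² + (12−1)·9.71²]/(15+12−2) = 104.407
t = (53.4 − 55.2)/√[104.407·(1/15 + 1/12)] = -0.455
df = n₁ + n₂ − 2 = 25
Two-sided p-value ≈ 0.6531
Since p ≈ 0.6531 > α = 0.02, fail to reject H0; the data do not provide sufficient evidence against H0.

-0.455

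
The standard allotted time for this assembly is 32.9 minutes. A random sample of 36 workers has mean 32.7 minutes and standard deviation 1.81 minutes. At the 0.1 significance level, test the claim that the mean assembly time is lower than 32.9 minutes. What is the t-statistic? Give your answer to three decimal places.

-0.663

H0: μ = 32.9; H1: μ < 32.9 (one-sample t-test, left-tailed).
t = (x̄ − μ₀)/(s/√n) = (32.7 − 32.9)/(1.81/√36) = -0.663
df = n − 1 = 35
p-value = P(T ≤ -0.663) ≈ 0.2558
Since p ≈ 0.2558 > α = 0.1, fail to reject H0; the evidence is not statistically significant.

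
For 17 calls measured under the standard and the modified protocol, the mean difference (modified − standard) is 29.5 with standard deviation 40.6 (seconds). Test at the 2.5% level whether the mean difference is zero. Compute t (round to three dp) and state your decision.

H0: μ_d = 0; H1: μ_d ≠ 0 (paired t-test on the differences, two-sided).
t = d̄/(s_d/√n) = 29.5/(40.6/√17) = 2.996
df = n − 1 = 16
Two-sided p-value ≈ 0.0086
Since p ≈ 0.0086 < α = 0.025, reject H0; the evidence is statistically significant.

t = 2.996; reject H0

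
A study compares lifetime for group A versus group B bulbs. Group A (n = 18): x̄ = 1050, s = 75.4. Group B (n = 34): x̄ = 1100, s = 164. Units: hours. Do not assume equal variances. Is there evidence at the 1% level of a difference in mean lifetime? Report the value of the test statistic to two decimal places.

-1.50

Let group 1 = group A, group 2 = group B. H0: μ_1 = μ_2; H1: μ_1 ≠ μ_2 (Welch's two-sample t-test, two-sided).
t = (x̄_1 − x̄_2)/√(s_1²/n_1 + s_2²/n_2) = (1050 − 1100)/√(75.4²/18 + 164²/34) = -1.50
Welch–Satterthwaite df ≈ 49.34
Two-sided p-value ≈ 0.139
Since p ≈ 0.139 > α = 0.01, fail to reject H0; the data do not provide sufficient evidence against H0.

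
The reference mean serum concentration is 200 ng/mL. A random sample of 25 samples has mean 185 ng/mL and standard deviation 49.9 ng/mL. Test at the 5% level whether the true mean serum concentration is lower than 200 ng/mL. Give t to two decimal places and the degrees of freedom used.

t = -1.50, df = 24

H0: μ = 200; H1: μ < 200 (one-sample t-test, left-tailed).
t = (x̄ − μ₀)/(s/√n) = (185 − 200)/(49.9/√25) = -1.50
df = n − 1 = 24
p-value = P(T ≤ -1.50) ≈ 0.0729
Since p ≈ 0.0729 > α = 0.05, fail to reject H0; the evidence is not statistically significant.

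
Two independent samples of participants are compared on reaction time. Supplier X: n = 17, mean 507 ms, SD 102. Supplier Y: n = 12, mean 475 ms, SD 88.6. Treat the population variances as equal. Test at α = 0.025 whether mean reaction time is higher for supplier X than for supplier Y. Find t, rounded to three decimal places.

0.877

Let group 1 = supplier X, group 2 = supplier Y. H0: μ_1 = μ_2; H1: μ_1 > μ_2 (two-sample pooled-variance t-test, right-tailed).
s_p² = [(17−1)·102² + (12−1)·88.6²]/(17+12−2) = 9363.47
t = (507 − 475)/√[9363.47·(1/17 + 1/12)] = 0.877
df = n₁ + n₂ − 2 = 27
p-value = P(T ≥ 0.877) ≈ 0.194
Since p ≈ 0.194 > α = 0.025, fail to reject H0; the evidence is not statistically significant.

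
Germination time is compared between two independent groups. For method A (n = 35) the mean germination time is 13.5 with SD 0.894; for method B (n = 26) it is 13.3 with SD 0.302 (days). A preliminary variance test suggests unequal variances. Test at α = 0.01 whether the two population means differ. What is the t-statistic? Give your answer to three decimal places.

Let group 1 = method A, group 2 = method B. H0: μ_1 = μ_2; H1: μ_1 ≠ μ_2 (Welch's two-sample t-test, two-sided).
t = (x̄_1 − x̄_2)/√(s_1²/n_1 + s_2²/n_2) = (13.5 − 13.3)/√(0.894²/35 + 0.302²/26) = 1.232
Welch–Satterthwaite df ≈ 43.84
Two-sided p-value ≈ 0.224
Since p ≈ 0.224 > α = 0.01, fail to reject H0; the data do not provide sufficient evidence against H0.

1.232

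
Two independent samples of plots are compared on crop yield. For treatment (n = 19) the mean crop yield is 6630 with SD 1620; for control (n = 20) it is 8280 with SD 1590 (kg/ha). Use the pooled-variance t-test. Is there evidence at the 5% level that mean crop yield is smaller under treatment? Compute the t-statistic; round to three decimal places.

-3.210

Let group 1 = treatment, group 2 = control. H0: μ_1 = μ_2; H1: μ_1 < μ_2 (two-sample pooled-variance t-test, left-tailed).
s_p² = [(19−1)·1620² + (20−1)·1590²]/(19+20−2) = 2574950
t = (6630 − 8280)/√[2574950·(1/19 + 1/20)] = -3.210
df = n₁ + n₂ − 2 = 37
p-value = P(T ≤ -3.210) ≈ 0.0014
Since p ≈ 0.0014 < α = 0.05, reject H0; the data support H1.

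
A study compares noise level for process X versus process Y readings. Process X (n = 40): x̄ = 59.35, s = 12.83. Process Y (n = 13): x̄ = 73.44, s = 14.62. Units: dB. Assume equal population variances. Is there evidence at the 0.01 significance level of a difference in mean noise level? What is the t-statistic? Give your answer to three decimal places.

-3.325

Let group 1 = process X, group 2 = process Y. H0: μ_1 = μ_2; H1: μ_1 ≠ μ_2 (two-sample pooled-variance t-test, two-sided).
s_p² = [(40−1)·12.83² + (13−1)·14.62²]/(40+13−2) = 176.17
t = (59.35 − 73.44)/√[176.17·(1/40 + 1/13)] = -3.325
df = n₁ + n₂ − 2 = 51
Two-sided p-value ≈ 0.002
Since p ≈ 0.002 < α = 0.01, reject H0; the evidence is statistically significant.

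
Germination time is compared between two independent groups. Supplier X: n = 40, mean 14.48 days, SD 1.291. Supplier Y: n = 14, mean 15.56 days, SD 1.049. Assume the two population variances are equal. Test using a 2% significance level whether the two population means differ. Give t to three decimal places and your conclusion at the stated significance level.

Let group 1 = supplier X, group 2 = supplier Y. H0: μ_1 = μ_2; H1: μ_1 ≠ μ_2 (two-sample pooled-variance t-test, two-sided).
s_p² = [(40−1)·1.291² + (14−1)·1.049²]/(40+14−2) = 1.52511
t = (14.48 − 15.56)/√[1.52511·(1/40 + 1/14)] = -2.816
df = n₁ + n₂ − 2 = 52
Two-sided p-value ≈ 0.0069
Since p ≈ 0.0069 < α = 0.02, reject H0; the evidence is statistically significant.

t = -2.816; reject H0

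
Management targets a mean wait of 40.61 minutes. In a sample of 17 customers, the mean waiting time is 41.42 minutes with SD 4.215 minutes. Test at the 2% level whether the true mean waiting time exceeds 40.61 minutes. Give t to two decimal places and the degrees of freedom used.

H0: μ = 40.61; H1: μ > 40.61 (one-sample t-test, right-tailed).
t = (x̄ − μ₀)/(s/√n) = (41.42 − 40.61)/(4.215/√17) = 0.79
df = n − 1 = 16
p-value = P(T ≥ 0.79) ≈ 0.2199
Since p ≈ 0.2199 > α = 0.02, fail to reject H0; the evidence is not statistically significant.

t = 0.79, df = 16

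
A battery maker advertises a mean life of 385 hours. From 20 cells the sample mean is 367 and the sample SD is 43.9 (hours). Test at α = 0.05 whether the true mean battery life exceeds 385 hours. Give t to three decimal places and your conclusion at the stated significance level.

t = -1.834; fail to reject H0

H0: μ = 385; H1: μ > 385 (one-sample t-test, right-tailed).
t = (x̄ − μ₀)/(s/√n) = (367 − 385)/(43.9/√20) = -1.834
df = n − 1 = 19
p-value = P(T ≥ -1.834) ≈ 0.959
Since p ≈ 0.959 > α = 0.05, fail to reject H0; the evidence is not statistically significant.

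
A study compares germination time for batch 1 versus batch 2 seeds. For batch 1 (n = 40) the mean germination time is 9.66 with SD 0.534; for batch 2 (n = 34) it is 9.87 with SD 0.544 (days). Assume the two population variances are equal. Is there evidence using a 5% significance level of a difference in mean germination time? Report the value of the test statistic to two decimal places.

-1.67

Let group 1 = batch 1, group 2 = batch 2. H0: μ_1 = μ_2; H1: μ_1 ≠ μ_2 (two-sample pooled-variance t-test, two-sided).
s_p² = [(40−1)·0.534² + (34−1)·0.544²]/(40+34−2) = 0.290097
t = (9.66 − 9.87)/√[0.290097·(1/40 + 1/34)] = -1.67
df = n₁ + n₂ − 2 = 72
Two-sided p-value ≈ 0.0990
Since p ≈ 0.0990 > α = 0.05, fail to reject H0; the data do not provide sufficient evidence against H0.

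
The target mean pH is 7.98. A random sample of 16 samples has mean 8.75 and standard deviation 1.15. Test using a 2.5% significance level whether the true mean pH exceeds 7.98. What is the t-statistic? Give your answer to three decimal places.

H0: μ = 7.98; H1: μ > 7.98 (one-sample t-test, right-tailed).
t = (x̄ − μ₀)/(s/√n) = (8.75 − 7.98)/(1.15/√16) = 2.678
df = n − 1 = 15
p-value = P(T ≥ 2.678) ≈ 0.009
Since p ≈ 0.009 < α = 0.025, reject H0; the evidence is statistically significant.

2.678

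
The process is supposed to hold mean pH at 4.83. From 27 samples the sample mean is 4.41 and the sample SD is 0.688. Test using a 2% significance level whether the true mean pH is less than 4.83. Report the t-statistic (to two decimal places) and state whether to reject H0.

t = -3.17; reject H0

H0: μ = 4.83; H1: μ < 4.83 (one-sample t-test, left-tailed).
t = (x̄ − μ₀)/(s/√n) = (4.41 − 4.83)/(0.688/√27) = -3.17
df = n − 1 = 26
p-value = P(T ≤ -3.17) ≈ 0.0019
Since p ≈ 0.0019 < α = 0.02, reject H0; the evidence is statistically significant.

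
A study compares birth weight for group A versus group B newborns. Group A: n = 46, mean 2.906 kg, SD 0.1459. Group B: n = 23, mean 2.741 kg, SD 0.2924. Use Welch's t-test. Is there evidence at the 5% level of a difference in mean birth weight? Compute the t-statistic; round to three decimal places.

Let group 1 = group A, group 2 = group B. H0: μ_1 = μ_2; H1: μ_1 ≠ μ_2 (Welch's two-sample t-test, two-sided).
t = (x̄_1 − x̄_2)/√(s_1²/n_1 + s_2²/n_2) = (2.906 − 2.741)/√(0.1459²/46 + 0.2924²/23) = 2.552
Welch–Satterthwaite df ≈ 27.61
Two-sided p-value ≈ 0.0165
Since p ≈ 0.0165 < α = 0.05, reject H0; the evidence is statistically significant.

2.552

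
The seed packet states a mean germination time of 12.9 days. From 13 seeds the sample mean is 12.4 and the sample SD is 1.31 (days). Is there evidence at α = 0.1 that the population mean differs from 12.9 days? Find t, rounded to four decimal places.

-1.3762

H0: μ = 12.9; H1: μ ≠ 12.9 (one-sample t-test, two-sided).
t = (x̄ − μ₀)/(s/√n) = (12.4 − 12.9)/(1.31/√13) = -1.3762
df = n − 1 = 12
Two-sided p-value ≈ 0.1939
Since p ≈ 0.1939 > α = 0.1, fail to reject H0; the data do not provide sufficient evidence against H0.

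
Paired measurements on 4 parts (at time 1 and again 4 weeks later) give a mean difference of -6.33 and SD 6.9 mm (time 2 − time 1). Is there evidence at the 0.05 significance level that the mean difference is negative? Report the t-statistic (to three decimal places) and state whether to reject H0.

H0: μ_d = 0; H1: μ_d < 0 (paired t-test on the differences, left-tailed).
t = d̄/(s_d/√n) = -6.33/(6.9/√4) = -1.835
df = n − 1 = 3
p-value = P(T ≤ -1.835) ≈ 0.0819
Since p ≈ 0.0819 > α = 0.05, fail to reject H0; the data do not provide sufficient evidence against H0.

t = -1.835; fail to reject H0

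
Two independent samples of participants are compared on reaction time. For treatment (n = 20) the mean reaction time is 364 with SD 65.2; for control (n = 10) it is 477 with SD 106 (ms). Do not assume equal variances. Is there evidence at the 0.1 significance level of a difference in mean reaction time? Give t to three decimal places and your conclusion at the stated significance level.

t = -3.091; reject H0

Let group 1 = treatment, group 2 = control. H0: μ_1 = μ_2; H1: μ_1 ≠ μ_2 (Welch's two-sample t-test, two-sided).
t = (x̄_1 − x̄_2)/√(s_1²/n_1 + s_2²/n_2) = (364 − 477)/√(65.2²/20 + 106²/10) = -3.091
Welch–Satterthwaite df ≈ 12.51
Two-sided p-value ≈ 0.009
Since p ≈ 0.009 < α = 0.1, reject H0; the evidence is statistically significant.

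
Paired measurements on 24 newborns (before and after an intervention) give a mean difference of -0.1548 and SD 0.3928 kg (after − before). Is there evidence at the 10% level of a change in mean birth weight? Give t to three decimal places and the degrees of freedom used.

t = -1.931, df = 23

H0: μ_d = 0; H1: μ_d ≠ 0 (paired t-test on the differences, two-sided).
t = d̄/(s_d/√n) = -0.1548/(0.3928/√24) = -1.931
df = n − 1 = 23
Two-sided p-value ≈ 0.066
Since p ≈ 0.066 < α = 0.1, reject H0; the data support H1.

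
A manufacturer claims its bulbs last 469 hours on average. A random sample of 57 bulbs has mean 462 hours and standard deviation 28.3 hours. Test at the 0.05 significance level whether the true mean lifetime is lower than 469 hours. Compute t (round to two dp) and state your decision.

H0: μ = 469; H1: μ < 469 (one-sample t-test, left-tailed).
t = (x̄ − μ₀)/(s/√n) = (462 − 469)/(28.3/√57) = -1.87
df = n − 1 = 56
p-value = P(T ≤ -1.87) ≈ 0.0335
Since p ≈ 0.0335 < α = 0.05, reject H0; the evidence is statistically significant.

t = -1.87; reject H0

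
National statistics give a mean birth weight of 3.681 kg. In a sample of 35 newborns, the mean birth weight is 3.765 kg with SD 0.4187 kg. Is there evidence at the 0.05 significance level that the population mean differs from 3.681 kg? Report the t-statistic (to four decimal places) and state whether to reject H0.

H0: μ = 3.681; H1: μ ≠ 3.681 (one-sample t-test, two-sided).
t = (x̄ − μ₀)/(s/√n) = (3.765 − 3.681)/(0.4187/√35) = 1.1869
df = n − 1 = 34
Two-sided p-value ≈ 0.2435
Since p ≈ 0.2435 > α = 0.05, fail to reject H0; the data do not provide sufficient evidence against H0.

t = 1.1869; fail to reject H0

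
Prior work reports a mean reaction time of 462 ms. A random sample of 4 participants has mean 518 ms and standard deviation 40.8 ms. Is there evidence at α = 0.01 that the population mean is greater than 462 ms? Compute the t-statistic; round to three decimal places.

H0: μ = 462; H1: μ > 462 (one-sample t-test, right-tailed).
t = (x̄ − μ₀)/(s/√n) = (518 − 462)/(40.8/√4) = 2.745
df = n − 1 = 3
p-value = P(T ≥ 2.745) ≈ 0.0355
Since p ≈ 0.0355 > α = 0.01, fail to reject H0; the data do not provide sufficient evidence against H0.

2.745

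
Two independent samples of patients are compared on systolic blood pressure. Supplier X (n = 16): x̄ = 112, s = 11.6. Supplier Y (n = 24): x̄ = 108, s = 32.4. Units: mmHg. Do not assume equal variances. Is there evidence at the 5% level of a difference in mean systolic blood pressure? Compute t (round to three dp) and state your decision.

Let group 1 = supplier X, group 2 = supplier Y. H0: μ_1 = μ_2; H1: μ_1 ≠ μ_2 (Welch's two-sample t-test, two-sided).
t = (x̄_1 − x̄_2)/√(s_1²/n_1 + s_2²/n_2) = (112 − 108)/√(11.6²/16 + 32.4²/24) = 0.554
Welch–Satterthwaite df ≈ 30.94
Two-sided p-value ≈ 0.584
Since p ≈ 0.584 > α = 0.05, fail to reject H0; the evidence is not statistically significant.

t = 0.554; fail to reject H0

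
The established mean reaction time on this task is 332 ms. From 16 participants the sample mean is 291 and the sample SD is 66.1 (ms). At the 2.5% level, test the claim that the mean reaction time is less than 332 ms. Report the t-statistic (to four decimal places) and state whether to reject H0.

t = -2.4811; reject H0

H0: μ = 332; H1: μ < 332 (one-sample t-test, left-tailed).
t = (x̄ − μ₀)/(s/√n) = (291 − 332)/(66.1/√16) = -2.4811
df = n − 1 = 15
p-value = P(T ≤ -2.4811) ≈ 0.0127
Since p ≈ 0.0127 < α = 0.025, reject H0; the data support H1.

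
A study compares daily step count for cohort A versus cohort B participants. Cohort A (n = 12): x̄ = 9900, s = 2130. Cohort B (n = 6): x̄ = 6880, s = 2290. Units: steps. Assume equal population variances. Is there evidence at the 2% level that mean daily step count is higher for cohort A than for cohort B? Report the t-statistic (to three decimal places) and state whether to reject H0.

t = 2.769; reject H0

Let group 1 = cohort A, group 2 = cohort B. H0: μ_1 = μ_2; H1: μ_1 > μ_2 (two-sample pooled-variance t-test, right-tailed).
s_p² = [(12−1)·2130² + (6−1)·2290²]/(12+6−2) = 4757900
t = (9900 − 6880)/√[4757900·(1/12 + 1/6)] = 2.769
df = n₁ + n₂ − 2 = 16
p-value = P(T ≥ 2.769) ≈ 0.0068
Since p ≈ 0.0068 < α = 0.02, reject H0; the data support H1.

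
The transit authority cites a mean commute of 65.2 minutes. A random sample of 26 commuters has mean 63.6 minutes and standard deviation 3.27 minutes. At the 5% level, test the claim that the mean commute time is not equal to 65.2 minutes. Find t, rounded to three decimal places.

-2.495

H0: μ = 65.2; H1: μ ≠ 65.2 (one-sample t-test, two-sided).
t = (x̄ − μ₀)/(s/√n) = (63.6 − 65.2)/(3.27/√26) = -2.495
df = n − 1 = 25
Two-sided p-value ≈ 0.0196
Since p ≈ 0.0196 < α = 0.05, reject H0; the data support H1.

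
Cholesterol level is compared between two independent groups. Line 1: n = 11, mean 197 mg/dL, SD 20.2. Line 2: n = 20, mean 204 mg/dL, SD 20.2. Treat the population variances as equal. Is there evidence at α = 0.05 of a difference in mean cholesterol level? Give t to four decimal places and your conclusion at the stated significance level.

t = -0.9232; fail to reject H0

Let group 1 = line 1, group 2 = line 2. H0: μ_1 = μ_2; H1: μ_1 ≠ μ_2 (two-sample pooled-variance t-test, two-sided).
s_p² = [(11−1)·20.2² + (20−1)·20.2²]/(11+20−2) = 408.04
t = (197 − 204)/√[408.04·(1/11 + 1/20)] = -0.9232
df = n₁ + n₂ − 2 = 29
Two-sided p-value ≈ 0.3635
Since p ≈ 0.3635 > α = 0.05, fail to reject H0; the evidence is not statistically significant.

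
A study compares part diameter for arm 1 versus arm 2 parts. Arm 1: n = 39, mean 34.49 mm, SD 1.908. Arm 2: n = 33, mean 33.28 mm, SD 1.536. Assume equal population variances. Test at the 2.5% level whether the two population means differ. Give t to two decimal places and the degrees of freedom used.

t = 2.93, df = 70

Let group 1 = arm 1, group 2 = arm 2. H0: μ_1 = μ_2; H1: μ_1 ≠ μ_2 (two-sample pooled-variance t-test, two-sided).
s_p² = [(39−1)·1.908² + (33−1)·1.536²]/(39+33−2) = 3.05479
t = (34.49 − 33.28)/√[3.05479·(1/39 + 1/33)] = 2.93
df = n₁ + n₂ − 2 = 70
Two-sided p-value ≈ 0.0046
Since p ≈ 0.0046 < α = 0.025, reject H0; the evidence is statistically significant.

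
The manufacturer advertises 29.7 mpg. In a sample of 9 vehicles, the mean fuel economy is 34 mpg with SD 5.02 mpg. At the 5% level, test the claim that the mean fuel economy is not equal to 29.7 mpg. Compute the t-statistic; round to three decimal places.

H0: μ = 29.7; H1: μ ≠ 29.7 (one-sample t-test, two-sided).
t = (x̄ − μ₀)/(s/√n) = (34 − 29.7)/(5.02/√9) = 2.570
df = n − 1 = 8
Two-sided p-value ≈ 0.033
Since p ≈ 0.033 < α = 0.05, reject H0; the evidence is statistically significant.

2.570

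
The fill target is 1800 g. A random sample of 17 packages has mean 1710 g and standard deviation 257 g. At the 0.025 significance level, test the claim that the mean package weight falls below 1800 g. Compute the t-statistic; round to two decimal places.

-1.44

H0: μ = 1800; H1: μ < 1800 (one-sample t-test, left-tailed).
t = (x̄ − μ₀)/(s/√n) = (1710 − 1800)/(257/√17) = -1.44
df = n − 1 = 16
p-value = P(T ≤ -1.44) ≈ 0.0840
Since p ≈ 0.0840 > α = 0.025, fail to reject H0; the data do not provide sufficient evidence against H0.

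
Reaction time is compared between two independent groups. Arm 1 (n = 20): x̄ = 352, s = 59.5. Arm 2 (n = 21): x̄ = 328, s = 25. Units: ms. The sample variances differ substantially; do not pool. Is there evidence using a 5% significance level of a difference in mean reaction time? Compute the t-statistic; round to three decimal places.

Let group 1 = arm 1, group 2 = arm 2. H0: μ_1 = μ_2; H1: μ_1 ≠ μ_2 (Welch's two-sample t-test, two-sided).
t = (x̄_1 − x̄_2)/√(s_1²/n_1 + s_2²/n_2) = (352 − 328)/√(59.5²/20 + 25²/21) = 1.669
Welch–Satterthwaite df ≈ 25.25
Two-sided p-value ≈ 0.107
Since p ≈ 0.107 > α = 0.05, fail to reject H0; the evidence is not statistically significant.

1.669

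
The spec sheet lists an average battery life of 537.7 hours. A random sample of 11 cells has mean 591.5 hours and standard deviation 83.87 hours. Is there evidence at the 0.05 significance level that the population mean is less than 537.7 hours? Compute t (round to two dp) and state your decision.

t = 2.13; fail to reject H0

H0: μ = 537.7; H1: μ < 537.7 (one-sample t-test, left-tailed).
t = (x̄ − μ₀)/(s/√n) = (591.5 − 537.7)/(83.87/√11) = 2.13
df = n − 1 = 10
p-value = P(T ≤ 2.13) ≈ 0.970
Since p ≈ 0.970 > α = 0.05, fail to reject H0; the evidence is not statistically significant.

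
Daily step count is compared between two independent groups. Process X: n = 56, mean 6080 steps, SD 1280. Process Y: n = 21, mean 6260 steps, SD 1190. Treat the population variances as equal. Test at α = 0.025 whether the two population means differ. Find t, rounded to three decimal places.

Let group 1 = process X, group 2 = process Y. H0: μ_1 = μ_2; H1: μ_1 ≠ μ_2 (two-sample pooled-variance t-test, two-sided).
s_p² = [(56−1)·1280² + (21−1)·1190²]/(56+21−2) = 1579120
t = (6080 − 6260)/√[1579120·(1/56 + 1/21)] = -0.560
df = n₁ + n₂ − 2 = 75
Two-sided p-value ≈ 0.5773
Since p ≈ 0.5773 > α = 0.025, fail to reject H0; the data do not provide sufficient evidence against H0.

-0.560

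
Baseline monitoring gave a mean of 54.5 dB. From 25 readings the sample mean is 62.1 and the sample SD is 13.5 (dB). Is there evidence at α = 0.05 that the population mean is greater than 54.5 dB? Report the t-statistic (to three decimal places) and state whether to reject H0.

t = 2.815; reject H0

H0: μ = 54.5; H1: μ > 54.5 (one-sample t-test, right-tailed).
t = (x̄ − μ₀)/(s/√n) = (62.1 − 54.5)/(13.5/√25) = 2.815
df = n − 1 = 24
p-value = P(T ≥ 2.815) ≈ 0.005
Since p ≈ 0.005 < α = 0.05, reject H0; the data support H1.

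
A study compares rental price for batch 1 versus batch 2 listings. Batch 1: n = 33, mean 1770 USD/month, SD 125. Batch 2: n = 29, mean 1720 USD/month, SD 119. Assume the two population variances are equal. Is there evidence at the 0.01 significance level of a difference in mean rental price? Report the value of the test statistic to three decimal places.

1.607

Let group 1 = batch 1, group 2 = batch 2. H0: μ_1 = μ_2; H1: μ_1 ≠ μ_2 (two-sample pooled-variance t-test, two-sided).
s_p² = [(33−1)·125² + (29−1)·119²]/(33+29−2) = 14941.8
t = (1770 − 1720)/√[14941.8·(1/33 + 1/29)] = 1.607
df = n₁ + n₂ − 2 = 60
Two-sided p-value ≈ 0.113
Since p ≈ 0.113 > α = 0.01, fail to reject H0; the data do not provide sufficient evidence against H0.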